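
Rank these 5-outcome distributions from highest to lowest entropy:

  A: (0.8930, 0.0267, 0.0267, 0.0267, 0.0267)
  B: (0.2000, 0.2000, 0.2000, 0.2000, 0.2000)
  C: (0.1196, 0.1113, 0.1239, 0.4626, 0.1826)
B > C > A

Key insight: Entropy is maximized by uniform distributions and minimized by concentrated distributions.

- Uniform distributions have maximum entropy log₂(5) = 2.3219 bits
- The more "peaked" or concentrated a distribution, the lower its entropy

Entropies:
  H(A) = 0.7048 bits
  H(B) = 2.3219 bits
  H(C) = 2.0547 bits

Ranking: B > C > A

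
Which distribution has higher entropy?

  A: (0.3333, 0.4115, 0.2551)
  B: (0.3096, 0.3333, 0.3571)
B

Both distributions are close to uniform, making this a harder comparison.

H(A) = 1.5582 bits
H(B) = 1.5825 bits

The distribution closer to uniform has higher entropy.
Answer: B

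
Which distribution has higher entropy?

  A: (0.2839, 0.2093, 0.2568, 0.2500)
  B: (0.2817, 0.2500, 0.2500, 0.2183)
B

Both distributions are close to uniform, making this a harder comparison.

H(A) = 1.9916 bits
H(B) = 1.9942 bits

The distribution closer to uniform has higher entropy.
Answer: B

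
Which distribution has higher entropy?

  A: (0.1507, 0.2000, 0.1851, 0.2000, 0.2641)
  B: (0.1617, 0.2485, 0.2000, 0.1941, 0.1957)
B

Both distributions are close to uniform, making this a harder comparison.

H(A) = 2.2981 bits
H(B) = 2.3082 bits

The distribution closer to uniform has higher entropy.
Answer: B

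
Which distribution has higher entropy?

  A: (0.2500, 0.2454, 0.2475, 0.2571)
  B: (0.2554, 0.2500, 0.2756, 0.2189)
A

Both distributions are close to uniform, making this a harder comparison.

H(A) = 1.9998 bits
H(B) = 1.9952 bits

The distribution closer to uniform has higher entropy.
Answer: A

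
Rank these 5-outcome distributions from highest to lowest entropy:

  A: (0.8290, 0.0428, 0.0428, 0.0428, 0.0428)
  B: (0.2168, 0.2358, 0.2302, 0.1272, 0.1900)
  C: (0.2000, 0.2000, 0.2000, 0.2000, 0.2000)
C > B > A

Key insight: Entropy is maximized by uniform distributions and minimized by concentrated distributions.

- Uniform distributions have maximum entropy log₂(5) = 2.3219 bits
- The more "peaked" or concentrated a distribution, the lower its entropy

Entropies:
  H(A) = 1.0020 bits
  H(B) = 2.2911 bits
  H(C) = 2.3219 bits

Ranking: C > B > A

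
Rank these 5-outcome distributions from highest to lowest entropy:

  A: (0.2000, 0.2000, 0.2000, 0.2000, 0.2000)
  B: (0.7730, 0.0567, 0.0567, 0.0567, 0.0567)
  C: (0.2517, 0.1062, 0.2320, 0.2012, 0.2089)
A > C > B

Key insight: Entropy is maximized by uniform distributions and minimized by concentrated distributions.

- Uniform distributions have maximum entropy log₂(5) = 2.3219 bits
- The more "peaked" or concentrated a distribution, the lower its entropy

Entropies:
  H(A) = 2.3219 bits
  H(B) = 1.2267 bits
  H(C) = 2.2709 bits

Ranking: A > C > B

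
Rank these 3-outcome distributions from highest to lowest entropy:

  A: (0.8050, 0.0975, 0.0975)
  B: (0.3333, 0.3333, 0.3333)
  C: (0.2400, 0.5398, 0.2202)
B > C > A

Key insight: Entropy is maximized by uniform distributions and minimized by concentrated distributions.

- Uniform distributions have maximum entropy log₂(3) = 1.5850 bits
- The more "peaked" or concentrated a distribution, the lower its entropy

Entropies:
  H(A) = 0.9068 bits
  H(B) = 1.5850 bits
  H(C) = 1.4550 bits

Ranking: B > C > A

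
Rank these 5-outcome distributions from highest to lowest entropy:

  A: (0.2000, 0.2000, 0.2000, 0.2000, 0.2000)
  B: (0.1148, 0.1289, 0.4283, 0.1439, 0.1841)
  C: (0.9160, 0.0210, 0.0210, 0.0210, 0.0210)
A > B > C

Key insight: Entropy is maximized by uniform distributions and minimized by concentrated distributions.

- Uniform distributions have maximum entropy log₂(5) = 2.3219 bits
- The more "peaked" or concentrated a distribution, the lower its entropy

Entropies:
  H(A) = 2.3219 bits
  H(B) = 2.1153 bits
  H(C) = 0.5841 bits

Ranking: A > B > C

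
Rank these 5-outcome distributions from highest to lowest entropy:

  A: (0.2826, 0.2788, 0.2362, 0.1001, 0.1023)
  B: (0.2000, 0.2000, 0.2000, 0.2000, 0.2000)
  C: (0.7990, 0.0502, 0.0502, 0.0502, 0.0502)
B > A > C

Key insight: Entropy is maximized by uniform distributions and minimized by concentrated distributions.

- Uniform distributions have maximum entropy log₂(5) = 2.3219 bits
- The more "peaked" or concentrated a distribution, the lower its entropy

Entropies:
  H(A) = 2.1896 bits
  H(B) = 2.3219 bits
  H(C) = 1.1259 bits

Ranking: B > A > C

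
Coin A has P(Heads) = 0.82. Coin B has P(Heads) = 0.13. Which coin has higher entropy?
A

For binary distributions, entropy is maximized at p=0.5 and decreases as p moves toward 0 or 1.

H(A) = H(0.82) = 0.6801 bits
H(B) = H(0.13) = 0.5574 bits

Distribution A (p=0.82) is closer to uniform (p=0.5), so it has higher entropy.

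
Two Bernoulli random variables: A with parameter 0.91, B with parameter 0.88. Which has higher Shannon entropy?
B

For binary distributions, entropy is maximized at p=0.5 and decreases as p moves toward 0 or 1.

H(A) = H(0.91) = 0.4365 bits
H(B) = H(0.88) = 0.5294 bits

Distribution B (p=0.88) is closer to uniform (p=0.5), so it has higher entropy.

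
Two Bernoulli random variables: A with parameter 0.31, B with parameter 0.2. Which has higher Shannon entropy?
A

For binary distributions, entropy is maximized at p=0.5 and decreases as p moves toward 0 or 1.

H(A) = H(0.31) = 0.8932 bits
H(B) = H(0.2) = 0.7219 bits

Distribution A (p=0.31) is closer to uniform (p=0.5), so it has higher entropy.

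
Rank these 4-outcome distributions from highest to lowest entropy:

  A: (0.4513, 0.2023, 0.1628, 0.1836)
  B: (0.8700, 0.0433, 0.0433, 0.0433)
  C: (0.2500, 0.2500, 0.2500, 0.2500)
C > A > B

Key insight: Entropy is maximized by uniform distributions and minimized by concentrated distributions.

- Uniform distributions have maximum entropy log₂(4) = 2.0000 bits
- The more "peaked" or concentrated a distribution, the lower its entropy

Entropies:
  H(A) = 1.8597 bits
  H(B) = 0.7635 bits
  H(C) = 2.0000 bits

Ranking: C > A > B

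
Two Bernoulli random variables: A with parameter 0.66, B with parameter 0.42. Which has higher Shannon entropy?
B

For binary distributions, entropy is maximized at p=0.5 and decreases as p moves toward 0 or 1.

H(A) = H(0.66) = 0.9248 bits
H(B) = H(0.42) = 0.9815 bits

Distribution B (p=0.42) is closer to uniform (p=0.5), so it has higher entropy.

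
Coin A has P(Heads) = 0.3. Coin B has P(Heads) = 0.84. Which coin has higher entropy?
A

For binary distributions, entropy is maximized at p=0.5 and decreases as p moves toward 0 or 1.

H(A) = H(0.3) = 0.8813 bits
H(B) = H(0.84) = 0.6343 bits

Distribution A (p=0.3) is closer to uniform (p=0.5), so it has higher entropy.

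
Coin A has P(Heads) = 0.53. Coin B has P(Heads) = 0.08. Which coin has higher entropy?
A

For binary distributions, entropy is maximized at p=0.5 and decreases as p moves toward 0 or 1.

H(A) = H(0.53) = 0.9974 bits
H(B) = H(0.08) = 0.4022 bits

Distribution A (p=0.53) is closer to uniform (p=0.5), so it has higher entropy.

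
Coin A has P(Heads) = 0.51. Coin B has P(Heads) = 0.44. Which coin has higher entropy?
A

For binary distributions, entropy is maximized at p=0.5 and decreases as p moves toward 0 or 1.

H(A) = H(0.51) = 0.9997 bits
H(B) = H(0.44) = 0.9896 bits

Distribution A (p=0.51) is closer to uniform (p=0.5), so it has higher entropy.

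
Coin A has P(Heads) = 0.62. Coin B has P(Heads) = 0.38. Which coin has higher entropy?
Equal

For binary distributions, entropy is maximized at p=0.5 and decreases as p moves toward 0 or 1.

H(A) = H(0.62) = 0.9580 bits
H(B) = H(0.38) = 0.9580 bits

Both distributions are equally far from uniform (|0.62-0.5| = |0.38-0.5|), so they have the same entropy.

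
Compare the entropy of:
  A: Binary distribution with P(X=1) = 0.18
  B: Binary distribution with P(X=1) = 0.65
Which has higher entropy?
B

For binary distributions, entropy is maximized at p=0.5 and decreases as p moves toward 0 or 1.

H(A) = H(0.18) = 0.6801 bits
H(B) = H(0.65) = 0.9341 bits

Distribution B (p=0.65) is closer to uniform (p=0.5), so it has higher entropy.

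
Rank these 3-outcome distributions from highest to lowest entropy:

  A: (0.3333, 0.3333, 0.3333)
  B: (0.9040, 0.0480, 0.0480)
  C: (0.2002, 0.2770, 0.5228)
A > C > B

Key insight: Entropy is maximized by uniform distributions and minimized by concentrated distributions.

- Uniform distributions have maximum entropy log₂(3) = 1.5850 bits
- The more "peaked" or concentrated a distribution, the lower its entropy

Entropies:
  H(A) = 1.5850 bits
  H(B) = 0.5522 bits
  H(C) = 1.4668 bits

Ranking: A > C > B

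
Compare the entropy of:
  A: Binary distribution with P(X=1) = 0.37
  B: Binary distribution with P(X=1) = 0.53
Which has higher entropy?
B

For binary distributions, entropy is maximized at p=0.5 and decreases as p moves toward 0 or 1.

H(A) = H(0.37) = 0.9507 bits
H(B) = H(0.53) = 0.9974 bits

Distribution B (p=0.53) is closer to uniform (p=0.5), so it has higher entropy.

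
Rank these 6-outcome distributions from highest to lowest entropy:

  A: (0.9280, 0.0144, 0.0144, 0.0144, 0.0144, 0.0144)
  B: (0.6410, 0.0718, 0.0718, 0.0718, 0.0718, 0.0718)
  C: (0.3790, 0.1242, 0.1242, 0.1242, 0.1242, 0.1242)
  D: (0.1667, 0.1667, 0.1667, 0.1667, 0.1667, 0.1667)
D > C > B > A

Key insight: Entropy is maximized by uniform distributions and minimized by concentrated distributions.

Entropies:
  H(A) = 0.5405 bits
  H(B) = 1.7754 bits
  H(C) = 2.3993 bits
  H(D) = 2.5850 bits

Ranking: D > C > B > A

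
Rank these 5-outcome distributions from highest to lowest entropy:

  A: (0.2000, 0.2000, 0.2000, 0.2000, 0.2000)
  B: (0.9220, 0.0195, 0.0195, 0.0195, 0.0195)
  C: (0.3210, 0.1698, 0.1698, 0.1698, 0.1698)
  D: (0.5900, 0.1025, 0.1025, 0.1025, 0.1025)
A > C > D > B

Key insight: Entropy is maximized by uniform distributions and minimized by concentrated distributions.

Entropies:
  H(A) = 2.3219 bits
  H(B) = 0.5511 bits
  H(C) = 2.2635 bits
  H(D) = 1.7965 bits

Ranking: A > C > D > B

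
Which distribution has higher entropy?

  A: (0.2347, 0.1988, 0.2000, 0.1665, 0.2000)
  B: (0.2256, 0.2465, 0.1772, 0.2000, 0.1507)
A

Both distributions are close to uniform, making this a harder comparison.

H(A) = 2.3135 bits
H(B) = 2.3009 bits

The distribution closer to uniform has higher entropy.
Answer: A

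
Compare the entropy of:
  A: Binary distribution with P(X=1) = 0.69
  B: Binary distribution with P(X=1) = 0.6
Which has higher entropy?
B

For binary distributions, entropy is maximized at p=0.5 and decreases as p moves toward 0 or 1.

H(A) = H(0.69) = 0.8932 bits
H(B) = H(0.6) = 0.9710 bits

Distribution B (p=0.6) is closer to uniform (p=0.5), so it has higher entropy.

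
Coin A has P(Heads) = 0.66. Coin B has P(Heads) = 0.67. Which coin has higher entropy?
A

For binary distributions, entropy is maximized at p=0.5 and decreases as p moves toward 0 or 1.

H(A) = H(0.66) = 0.9248 bits
H(B) = H(0.67) = 0.9149 bits

Distribution A (p=0.66) is closer to uniform (p=0.5), so it has higher entropy.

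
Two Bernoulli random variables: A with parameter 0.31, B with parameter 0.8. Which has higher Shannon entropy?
A

For binary distributions, entropy is maximized at p=0.5 and decreases as p moves toward 0 or 1.

H(A) = H(0.31) = 0.8932 bits
H(B) = H(0.8) = 0.7219 bits

Distribution A (p=0.31) is closer to uniform (p=0.5), so it has higher entropy.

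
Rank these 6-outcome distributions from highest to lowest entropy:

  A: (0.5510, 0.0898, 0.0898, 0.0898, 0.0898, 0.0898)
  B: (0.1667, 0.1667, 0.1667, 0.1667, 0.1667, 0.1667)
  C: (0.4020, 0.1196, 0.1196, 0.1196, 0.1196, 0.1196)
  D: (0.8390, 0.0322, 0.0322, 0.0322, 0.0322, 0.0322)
B > C > A > D

Key insight: Entropy is maximized by uniform distributions and minimized by concentrated distributions.

Entropies:
  H(A) = 2.0350 bits
  H(B) = 2.5850 bits
  H(C) = 2.3606 bits
  H(D) = 1.0105 bits

Ranking: B > C > A > D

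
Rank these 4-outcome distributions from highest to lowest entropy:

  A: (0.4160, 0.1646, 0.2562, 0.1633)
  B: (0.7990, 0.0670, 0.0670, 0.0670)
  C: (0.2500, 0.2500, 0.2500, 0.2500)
C > A > B

Key insight: Entropy is maximized by uniform distributions and minimized by concentrated distributions.

- Uniform distributions have maximum entropy log₂(4) = 2.0000 bits
- The more "peaked" or concentrated a distribution, the lower its entropy

Entropies:
  H(A) = 1.8850 bits
  H(B) = 1.0425 bits
  H(C) = 2.0000 bits

Ranking: C > A > B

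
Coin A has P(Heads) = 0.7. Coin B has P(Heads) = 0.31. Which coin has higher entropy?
B

For binary distributions, entropy is maximized at p=0.5 and decreases as p moves toward 0 or 1.

H(A) = H(0.7) = 0.8813 bits
H(B) = H(0.31) = 0.8932 bits

Distribution B (p=0.31) is closer to uniform (p=0.5), so it has higher entropy.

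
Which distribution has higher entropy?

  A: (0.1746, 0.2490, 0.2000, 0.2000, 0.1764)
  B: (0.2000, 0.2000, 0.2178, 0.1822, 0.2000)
B

Both distributions are close to uniform, making this a harder comparison.

H(A) = 2.3094 bits
H(B) = 2.3197 bits

The distribution closer to uniform has higher entropy.
Answer: B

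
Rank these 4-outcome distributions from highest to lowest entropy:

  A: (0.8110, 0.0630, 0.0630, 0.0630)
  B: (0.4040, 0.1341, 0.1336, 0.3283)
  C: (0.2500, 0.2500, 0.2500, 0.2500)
C > B > A

Key insight: Entropy is maximized by uniform distributions and minimized by concentrated distributions.

- Uniform distributions have maximum entropy log₂(4) = 2.0000 bits
- The more "peaked" or concentrated a distribution, the lower its entropy

Entropies:
  H(A) = 0.9989 bits
  H(B) = 1.8325 bits
  H(C) = 2.0000 bits

Ranking: C > B > A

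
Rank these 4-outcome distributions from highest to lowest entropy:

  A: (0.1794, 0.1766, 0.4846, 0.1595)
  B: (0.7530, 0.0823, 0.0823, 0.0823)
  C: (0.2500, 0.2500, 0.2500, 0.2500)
C > A > B

Key insight: Entropy is maximized by uniform distributions and minimized by concentrated distributions.

- Uniform distributions have maximum entropy log₂(4) = 2.0000 bits
- The more "peaked" or concentrated a distribution, the lower its entropy

Entropies:
  H(A) = 1.8153 bits
  H(B) = 1.1980 bits
  H(C) = 2.0000 bits

Ranking: C > A > B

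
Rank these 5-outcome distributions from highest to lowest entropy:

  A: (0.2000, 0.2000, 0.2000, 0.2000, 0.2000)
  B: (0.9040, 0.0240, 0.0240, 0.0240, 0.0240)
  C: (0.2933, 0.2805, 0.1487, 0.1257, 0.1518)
A > C > B

Key insight: Entropy is maximized by uniform distributions and minimized by concentrated distributions.

- Uniform distributions have maximum entropy log₂(5) = 2.3219 bits
- The more "peaked" or concentrated a distribution, the lower its entropy

Entropies:
  H(A) = 2.3219 bits
  H(B) = 0.6482 bits
  H(C) = 2.2313 bits

Ranking: A > C > B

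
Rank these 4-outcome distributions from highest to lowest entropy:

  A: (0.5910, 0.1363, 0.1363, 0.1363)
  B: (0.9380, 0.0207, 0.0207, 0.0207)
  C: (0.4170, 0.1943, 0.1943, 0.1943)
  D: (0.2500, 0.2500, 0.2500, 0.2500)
D > C > A > B

Key insight: Entropy is maximized by uniform distributions and minimized by concentrated distributions.

Entropies:
  H(A) = 1.6242 bits
  H(B) = 0.4336 bits
  H(C) = 1.9041 bits
  H(D) = 2.0000 bits

Ranking: D > C > A > B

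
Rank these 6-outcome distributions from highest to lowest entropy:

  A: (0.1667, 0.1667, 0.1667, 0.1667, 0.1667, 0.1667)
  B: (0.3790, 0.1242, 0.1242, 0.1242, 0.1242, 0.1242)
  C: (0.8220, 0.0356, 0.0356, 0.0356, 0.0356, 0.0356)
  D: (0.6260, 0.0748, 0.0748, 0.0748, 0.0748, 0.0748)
A > B > D > C

Key insight: Entropy is maximized by uniform distributions and minimized by concentrated distributions.

Entropies:
  H(A) = 2.5850 bits
  H(B) = 2.3993 bits
  H(C) = 1.0890 bits
  H(D) = 1.8221 bits

Ranking: A > B > D > C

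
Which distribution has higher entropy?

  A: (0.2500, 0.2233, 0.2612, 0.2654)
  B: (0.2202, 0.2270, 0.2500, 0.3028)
A

Both distributions are close to uniform, making this a harder comparison.

H(A) = 1.9968 bits
H(B) = 1.9882 bits

The distribution closer to uniform has higher entropy.
Answer: A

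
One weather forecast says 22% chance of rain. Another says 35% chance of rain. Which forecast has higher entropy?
35% forecast

Treat each forecast as a Bernoulli distribution. Binary entropy is maximized at p=0.5 and falls off symmetrically toward 0 or 1. The 35% forecast is closer to 50%, so it is more uncertain. H(22%) ≈ 0.760 bits, H(35%) ≈ 0.934 bits.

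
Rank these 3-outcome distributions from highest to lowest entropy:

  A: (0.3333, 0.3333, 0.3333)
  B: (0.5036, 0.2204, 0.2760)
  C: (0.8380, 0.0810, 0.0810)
A > B > C

Key insight: Entropy is maximized by uniform distributions and minimized by concentrated distributions.

- Uniform distributions have maximum entropy log₂(3) = 1.5850 bits
- The more "peaked" or concentrated a distribution, the lower its entropy

Entropies:
  H(A) = 1.5850 bits
  H(B) = 1.4918 bits
  H(C) = 0.8011 bits

Ranking: A > B > C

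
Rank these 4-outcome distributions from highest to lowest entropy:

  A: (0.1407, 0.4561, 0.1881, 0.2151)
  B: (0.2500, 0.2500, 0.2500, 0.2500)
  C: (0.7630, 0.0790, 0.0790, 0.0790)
B > A > C

Key insight: Entropy is maximized by uniform distributions and minimized by concentrated distributions.

- Uniform distributions have maximum entropy log₂(4) = 2.0000 bits
- The more "peaked" or concentrated a distribution, the lower its entropy

Entropies:
  H(A) = 1.8448 bits
  H(B) = 2.0000 bits
  H(C) = 1.1657 bits

Ranking: B > A > C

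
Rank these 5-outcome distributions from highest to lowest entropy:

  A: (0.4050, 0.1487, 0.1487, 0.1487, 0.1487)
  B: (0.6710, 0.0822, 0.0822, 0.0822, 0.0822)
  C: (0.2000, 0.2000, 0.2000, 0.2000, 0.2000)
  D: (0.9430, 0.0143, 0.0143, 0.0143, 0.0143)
C > A > B > D

Key insight: Entropy is maximized by uniform distributions and minimized by concentrated distributions.

Entropies:
  H(A) = 2.1638 bits
  H(B) = 1.5719 bits
  H(C) = 2.3219 bits
  H(D) = 0.4294 bits

Ranking: C > A > B > D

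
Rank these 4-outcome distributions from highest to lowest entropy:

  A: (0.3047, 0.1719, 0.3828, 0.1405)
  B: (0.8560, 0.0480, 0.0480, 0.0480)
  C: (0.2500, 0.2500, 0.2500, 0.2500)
C > A > B

Key insight: Entropy is maximized by uniform distributions and minimized by concentrated distributions.

- Uniform distributions have maximum entropy log₂(4) = 2.0000 bits
- The more "peaked" or concentrated a distribution, the lower its entropy

Entropies:
  H(A) = 1.8873 bits
  H(B) = 0.8229 bits
  H(C) = 2.0000 bits

Ranking: C > A > B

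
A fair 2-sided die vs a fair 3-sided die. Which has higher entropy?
3-sided die

Both are uniform distributions; for uniform over n outcomes, H = log₂(n). H(2-sided) = log₂(2) = 1.000 bits and H(3-sided) = log₂(3) = 1.585 bits. More outcomes in a uniform distribution means higher entropy.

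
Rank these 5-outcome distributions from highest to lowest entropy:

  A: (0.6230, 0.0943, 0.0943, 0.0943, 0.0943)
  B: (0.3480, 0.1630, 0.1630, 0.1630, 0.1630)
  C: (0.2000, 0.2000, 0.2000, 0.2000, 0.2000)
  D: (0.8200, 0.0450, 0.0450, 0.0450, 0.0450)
C > B > A > D

Key insight: Entropy is maximized by uniform distributions and minimized by concentrated distributions.

Entropies:
  H(A) = 1.7099 bits
  H(B) = 2.2363 bits
  H(C) = 2.3219 bits
  H(D) = 1.0401 bits

Ranking: C > B > A > D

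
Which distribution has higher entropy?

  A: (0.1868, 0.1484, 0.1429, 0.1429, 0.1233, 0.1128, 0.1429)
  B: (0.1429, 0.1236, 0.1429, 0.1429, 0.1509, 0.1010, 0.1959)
A

Both distributions are close to uniform, making this a harder comparison.

H(A) = 2.7914 bits
H(B) = 2.7825 bits

The distribution closer to uniform has higher entropy.
Answer: A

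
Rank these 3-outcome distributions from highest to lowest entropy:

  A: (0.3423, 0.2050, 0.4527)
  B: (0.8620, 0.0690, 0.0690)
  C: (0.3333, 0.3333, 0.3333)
C > A > B

Key insight: Entropy is maximized by uniform distributions and minimized by concentrated distributions.

- Uniform distributions have maximum entropy log₂(3) = 1.5850 bits
- The more "peaked" or concentrated a distribution, the lower its entropy

Entropies:
  H(A) = 1.5157 bits
  H(B) = 0.7170 bits
  H(C) = 1.5850 bits

Ranking: C > A > B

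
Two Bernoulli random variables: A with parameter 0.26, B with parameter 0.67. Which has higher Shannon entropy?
B

For binary distributions, entropy is maximized at p=0.5 and decreases as p moves toward 0 or 1.

H(A) = H(0.26) = 0.8267 bits
H(B) = H(0.67) = 0.9149 bits

Distribution B (p=0.67) is closer to uniform (p=0.5), so it has higher entropy.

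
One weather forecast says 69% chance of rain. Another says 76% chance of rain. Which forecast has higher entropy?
69% forecast

Treat each forecast as a Bernoulli distribution. Binary entropy is maximized at p=0.5 and falls off symmetrically toward 0 or 1. The 69% forecast is closer to 50%, so it is more uncertain. H(69%) ≈ 0.893 bits, H(76%) ≈ 0.795 bits.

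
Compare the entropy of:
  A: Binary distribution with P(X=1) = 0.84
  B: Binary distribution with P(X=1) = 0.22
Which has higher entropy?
B

For binary distributions, entropy is maximized at p=0.5 and decreases as p moves toward 0 or 1.

H(A) = H(0.84) = 0.6343 bits
H(B) = H(0.22) = 0.7602 bits

Distribution B (p=0.22) is closer to uniform (p=0.5), so it has higher entropy.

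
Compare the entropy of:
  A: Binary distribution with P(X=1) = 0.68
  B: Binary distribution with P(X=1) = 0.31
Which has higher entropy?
A

For binary distributions, entropy is maximized at p=0.5 and decreases as p moves toward 0 or 1.

H(A) = H(0.68) = 0.9044 bits
H(B) = H(0.31) = 0.8932 bits

Distribution A (p=0.68) is closer to uniform (p=0.5), so it has higher entropy.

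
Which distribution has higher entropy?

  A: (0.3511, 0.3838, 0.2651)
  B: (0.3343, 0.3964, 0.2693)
A

Both distributions are close to uniform, making this a harder comparison.

H(A) = 1.5682 bits
H(B) = 1.5673 bits

The distribution closer to uniform has higher entropy.
Answer: A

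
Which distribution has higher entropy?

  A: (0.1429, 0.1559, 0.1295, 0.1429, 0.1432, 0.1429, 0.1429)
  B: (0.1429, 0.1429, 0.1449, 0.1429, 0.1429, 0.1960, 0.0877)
A

Both distributions are close to uniform, making this a harder comparison.

H(A) = 2.8056 bits
H(B) = 2.7767 bits

The distribution closer to uniform has higher entropy.
Answer: A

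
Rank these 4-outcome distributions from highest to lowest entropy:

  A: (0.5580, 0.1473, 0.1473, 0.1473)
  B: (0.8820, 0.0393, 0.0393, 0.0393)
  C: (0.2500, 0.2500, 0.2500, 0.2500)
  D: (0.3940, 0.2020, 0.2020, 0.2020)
C > D > A > B

Key insight: Entropy is maximized by uniform distributions and minimized by concentrated distributions.

Entropies:
  H(A) = 1.6908 bits
  H(B) = 0.7106 bits
  H(C) = 2.0000 bits
  H(D) = 1.9278 bits

Ranking: C > D > A > B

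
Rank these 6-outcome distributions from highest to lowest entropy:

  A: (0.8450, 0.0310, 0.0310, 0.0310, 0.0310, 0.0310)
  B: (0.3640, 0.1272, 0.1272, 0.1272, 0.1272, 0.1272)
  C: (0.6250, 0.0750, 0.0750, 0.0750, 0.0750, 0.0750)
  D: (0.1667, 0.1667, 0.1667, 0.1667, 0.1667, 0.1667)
D > B > C > A

Key insight: Entropy is maximized by uniform distributions and minimized by concentrated distributions.

Entropies:
  H(A) = 0.9821 bits
  H(B) = 2.4227 bits
  H(C) = 1.8252 bits
  H(D) = 2.5850 bits

Ranking: D > B > C > A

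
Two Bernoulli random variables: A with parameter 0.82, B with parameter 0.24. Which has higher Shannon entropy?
B

For binary distributions, entropy is maximized at p=0.5 and decreases as p moves toward 0 or 1.

H(A) = H(0.82) = 0.6801 bits
H(B) = H(0.24) = 0.7950 bits

Distribution B (p=0.24) is closer to uniform (p=0.5), so it has higher entropy.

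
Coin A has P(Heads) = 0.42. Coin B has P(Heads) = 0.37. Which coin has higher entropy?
A

For binary distributions, entropy is maximized at p=0.5 and decreases as p moves toward 0 or 1.

H(A) = H(0.42) = 0.9815 bits
H(B) = H(0.37) = 0.9507 bits

Distribution A (p=0.42) is closer to uniform (p=0.5), so it has higher entropy.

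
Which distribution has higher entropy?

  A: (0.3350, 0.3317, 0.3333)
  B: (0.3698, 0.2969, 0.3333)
A

Both distributions are close to uniform, making this a harder comparison.

H(A) = 1.5850 bits
H(B) = 1.5792 bits

The distribution closer to uniform has higher entropy.
Answer: A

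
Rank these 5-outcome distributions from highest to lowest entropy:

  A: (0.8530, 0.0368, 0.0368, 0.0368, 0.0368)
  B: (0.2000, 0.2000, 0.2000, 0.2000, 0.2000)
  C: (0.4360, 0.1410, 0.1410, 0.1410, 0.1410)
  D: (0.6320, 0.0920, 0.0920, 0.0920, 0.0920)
B > C > D > A

Key insight: Entropy is maximized by uniform distributions and minimized by concentrated distributions.

Entropies:
  H(A) = 0.8963 bits
  H(B) = 2.3219 bits
  H(C) = 2.1161 bits
  H(D) = 1.6851 bits

Ranking: B > C > D > A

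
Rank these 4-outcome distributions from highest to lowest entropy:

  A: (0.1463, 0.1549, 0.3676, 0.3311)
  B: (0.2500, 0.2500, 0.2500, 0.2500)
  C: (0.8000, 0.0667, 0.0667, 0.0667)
B > A > C

Key insight: Entropy is maximized by uniform distributions and minimized by concentrated distributions.

- Uniform distributions have maximum entropy log₂(4) = 2.0000 bits
- The more "peaked" or concentrated a distribution, the lower its entropy

Entropies:
  H(A) = 1.8812 bits
  H(B) = 2.0000 bits
  H(C) = 1.0389 bits

Ranking: B > A > C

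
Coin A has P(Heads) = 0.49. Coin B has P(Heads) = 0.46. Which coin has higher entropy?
A

For binary distributions, entropy is maximized at p=0.5 and decreases as p moves toward 0 or 1.

H(A) = H(0.49) = 0.9997 bits
H(B) = H(0.46) = 0.9954 bits

Distribution A (p=0.49) is closer to uniform (p=0.5), so it has higher entropy.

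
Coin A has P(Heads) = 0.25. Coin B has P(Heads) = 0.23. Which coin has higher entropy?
A

For binary distributions, entropy is maximized at p=0.5 and decreases as p moves toward 0 or 1.

H(A) = H(0.25) = 0.8113 bits
H(B) = H(0.23) = 0.7780 bits

Distribution A (p=0.25) is closer to uniform (p=0.5), so it has higher entropy.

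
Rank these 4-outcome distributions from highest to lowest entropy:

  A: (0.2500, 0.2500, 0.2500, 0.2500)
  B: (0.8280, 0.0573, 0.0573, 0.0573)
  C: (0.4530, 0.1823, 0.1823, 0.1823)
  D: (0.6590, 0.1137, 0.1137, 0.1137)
A > C > D > B

Key insight: Entropy is maximized by uniform distributions and minimized by concentrated distributions.

Entropies:
  H(A) = 2.0000 bits
  H(B) = 0.9349 bits
  H(C) = 1.8606 bits
  H(D) = 1.4662 bits

Ranking: A > C > D > B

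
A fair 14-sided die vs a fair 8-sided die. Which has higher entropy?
14-sided die

Both are uniform distributions; for uniform over n outcomes, H = log₂(n). H(14-sided) = log₂(14) = 3.807 bits and H(8-sided) = log₂(8) = 3.000 bits. More outcomes in a uniform distribution means higher entropy.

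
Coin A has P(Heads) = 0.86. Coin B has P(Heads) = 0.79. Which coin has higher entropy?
B

For binary distributions, entropy is maximized at p=0.5 and decreases as p moves toward 0 or 1.

H(A) = H(0.86) = 0.5842 bits
H(B) = H(0.79) = 0.7415 bits

Distribution B (p=0.79) is closer to uniform (p=0.5), so it has higher entropy.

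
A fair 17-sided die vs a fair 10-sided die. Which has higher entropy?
17-sided die

Both are uniform distributions; for uniform over n outcomes, H = log₂(n). H(17-sided) = log₂(17) = 4.087 bits and H(10-sided) = log₂(10) = 3.322 bits. More outcomes in a uniform distribution means higher entropy.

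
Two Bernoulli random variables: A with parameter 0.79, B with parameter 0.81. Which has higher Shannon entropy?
A

For binary distributions, entropy is maximized at p=0.5 and decreases as p moves toward 0 or 1.

H(A) = H(0.79) = 0.7415 bits
H(B) = H(0.81) = 0.7015 bits

Distribution A (p=0.79) is closer to uniform (p=0.5), so it has higher entropy.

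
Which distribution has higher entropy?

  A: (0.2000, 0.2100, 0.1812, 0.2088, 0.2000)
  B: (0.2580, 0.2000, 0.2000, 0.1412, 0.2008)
A

Both distributions are close to uniform, making this a harder comparison.

H(A) = 2.3200 bits
H(B) = 2.2969 bits

The distribution closer to uniform has higher entropy.
Answer: A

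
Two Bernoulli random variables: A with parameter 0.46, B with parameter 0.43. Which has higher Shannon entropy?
A

For binary distributions, entropy is maximized at p=0.5 and decreases as p moves toward 0 or 1.

H(A) = H(0.46) = 0.9954 bits
H(B) = H(0.43) = 0.9858 bits

Distribution A (p=0.46) is closer to uniform (p=0.5), so it has higher entropy.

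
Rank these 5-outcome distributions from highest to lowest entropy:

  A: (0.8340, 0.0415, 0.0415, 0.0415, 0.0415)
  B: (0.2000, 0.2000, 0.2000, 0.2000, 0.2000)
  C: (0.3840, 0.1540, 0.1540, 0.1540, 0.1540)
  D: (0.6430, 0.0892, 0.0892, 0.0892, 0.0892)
B > C > D > A

Key insight: Entropy is maximized by uniform distributions and minimized by concentrated distributions.

Entropies:
  H(A) = 0.9805 bits
  H(B) = 2.3219 bits
  H(C) = 2.1928 bits
  H(D) = 1.6542 bits

Ranking: B > C > D > A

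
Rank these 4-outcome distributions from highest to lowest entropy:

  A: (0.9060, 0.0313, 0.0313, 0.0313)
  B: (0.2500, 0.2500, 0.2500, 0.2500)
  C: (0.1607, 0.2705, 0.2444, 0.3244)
B > C > A

Key insight: Entropy is maximized by uniform distributions and minimized by concentrated distributions.

- Uniform distributions have maximum entropy log₂(4) = 2.0000 bits
- The more "peaked" or concentrated a distribution, the lower its entropy

Entropies:
  H(A) = 0.5987 bits
  H(B) = 2.0000 bits
  H(C) = 1.9577 bits

Ranking: B > C > A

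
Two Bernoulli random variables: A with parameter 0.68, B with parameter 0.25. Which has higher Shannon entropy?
A

For binary distributions, entropy is maximized at p=0.5 and decreases as p moves toward 0 or 1.

H(A) = H(0.68) = 0.9044 bits
H(B) = H(0.25) = 0.8113 bits

Distribution A (p=0.68) is closer to uniform (p=0.5), so it has higher entropy.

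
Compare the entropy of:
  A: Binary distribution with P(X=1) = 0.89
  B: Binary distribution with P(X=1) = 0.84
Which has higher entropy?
B

For binary distributions, entropy is maximized at p=0.5 and decreases as p moves toward 0 or 1.

H(A) = H(0.89) = 0.4999 bits
H(B) = H(0.84) = 0.6343 bits

Distribution B (p=0.84) is closer to uniform (p=0.5), so it has higher entropy.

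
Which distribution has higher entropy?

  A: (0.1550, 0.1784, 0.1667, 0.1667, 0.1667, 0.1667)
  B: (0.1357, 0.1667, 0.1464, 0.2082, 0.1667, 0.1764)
A

Both distributions are close to uniform, making this a harder comparison.

H(A) = 2.5838 bits
H(B) = 2.5714 bits

The distribution closer to uniform has higher entropy.
Answer: A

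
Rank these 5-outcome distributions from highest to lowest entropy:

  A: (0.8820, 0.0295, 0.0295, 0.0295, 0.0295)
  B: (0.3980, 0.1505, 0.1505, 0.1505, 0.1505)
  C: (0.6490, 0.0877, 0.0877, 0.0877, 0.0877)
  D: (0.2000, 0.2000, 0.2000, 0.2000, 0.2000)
D > B > C > A

Key insight: Entropy is maximized by uniform distributions and minimized by concentrated distributions.

Entropies:
  H(A) = 0.7596 bits
  H(B) = 2.1738 bits
  H(C) = 1.6370 bits
  H(D) = 2.3219 bits

Ranking: D > B > C > A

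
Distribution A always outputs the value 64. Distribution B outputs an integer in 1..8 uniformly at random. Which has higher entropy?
B

A is deterministic, so H(A) = 0. B is uniform over 8 outcomes, so H(B) = log₂(8) = 3.000 bits. Any distribution with genuine randomness has higher entropy than a deterministic one.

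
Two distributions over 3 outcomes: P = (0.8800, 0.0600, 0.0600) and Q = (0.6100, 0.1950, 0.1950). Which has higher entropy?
Q

P is highly concentrated on one outcome (88%), making it nearly deterministic. Q spreads its mass more evenly (max 61%). The more spread-out distribution has higher entropy: H(P) ≈ 0.649 bits, H(Q) ≈ 1.355 bits.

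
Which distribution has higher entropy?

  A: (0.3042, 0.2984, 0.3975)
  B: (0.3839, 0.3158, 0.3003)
B

Both distributions are close to uniform, making this a harder comparison.

H(A) = 1.5719 bits
H(B) = 1.5766 bits

The distribution closer to uniform has higher entropy.
Answer: B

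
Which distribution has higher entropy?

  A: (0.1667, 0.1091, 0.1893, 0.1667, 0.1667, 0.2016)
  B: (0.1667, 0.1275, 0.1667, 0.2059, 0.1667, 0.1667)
B

Both distributions are close to uniform, making this a harder comparison.

H(A) = 2.5615 bits
H(B) = 2.5715 bits

The distribution closer to uniform has higher entropy.
Answer: B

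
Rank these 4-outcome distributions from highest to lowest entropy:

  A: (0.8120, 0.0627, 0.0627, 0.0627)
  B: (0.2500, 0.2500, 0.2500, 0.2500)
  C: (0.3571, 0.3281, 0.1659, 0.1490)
B > C > A

Key insight: Entropy is maximized by uniform distributions and minimized by concentrated distributions.

- Uniform distributions have maximum entropy log₂(4) = 2.0000 bits
- The more "peaked" or concentrated a distribution, the lower its entropy

Entropies:
  H(A) = 0.9952 bits
  H(B) = 2.0000 bits
  H(C) = 1.8972 bits

Ranking: B > C > A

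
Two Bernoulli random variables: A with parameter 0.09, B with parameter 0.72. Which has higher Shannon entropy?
B

For binary distributions, entropy is maximized at p=0.5 and decreases as p moves toward 0 or 1.

H(A) = H(0.09) = 0.4365 bits
H(B) = H(0.72) = 0.8555 bits

Distribution B (p=0.72) is closer to uniform (p=0.5), so it has higher entropy.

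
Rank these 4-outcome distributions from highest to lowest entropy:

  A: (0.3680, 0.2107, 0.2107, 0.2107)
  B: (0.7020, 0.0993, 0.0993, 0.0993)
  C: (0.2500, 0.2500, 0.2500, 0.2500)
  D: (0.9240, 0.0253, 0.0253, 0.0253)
C > A > B > D

Key insight: Entropy is maximized by uniform distributions and minimized by concentrated distributions.

Entropies:
  H(A) = 1.9508 bits
  H(B) = 1.3512 bits
  H(C) = 2.0000 bits
  H(D) = 0.5084 bits

Ranking: C > A > B > D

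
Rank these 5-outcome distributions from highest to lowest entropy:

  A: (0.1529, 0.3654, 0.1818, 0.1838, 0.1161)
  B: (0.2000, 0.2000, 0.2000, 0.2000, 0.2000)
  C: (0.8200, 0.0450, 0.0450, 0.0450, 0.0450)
B > A > C

Key insight: Entropy is maximized by uniform distributions and minimized by concentrated distributions.

- Uniform distributions have maximum entropy log₂(5) = 2.3219 bits
- The more "peaked" or concentrated a distribution, the lower its entropy

Entropies:
  H(A) = 2.2019 bits
  H(B) = 2.3219 bits
  H(C) = 1.0401 bits

Ranking: B > A > C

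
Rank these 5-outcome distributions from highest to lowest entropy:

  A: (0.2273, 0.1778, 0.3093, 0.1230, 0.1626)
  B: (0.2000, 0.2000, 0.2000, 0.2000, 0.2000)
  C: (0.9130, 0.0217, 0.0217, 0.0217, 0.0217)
B > A > C

Key insight: Entropy is maximized by uniform distributions and minimized by concentrated distributions.

- Uniform distributions have maximum entropy log₂(5) = 2.3219 bits
- The more "peaked" or concentrated a distribution, the lower its entropy

Entropies:
  H(A) = 2.2504 bits
  H(B) = 2.3219 bits
  H(C) = 0.6004 bits

Ranking: B > A > C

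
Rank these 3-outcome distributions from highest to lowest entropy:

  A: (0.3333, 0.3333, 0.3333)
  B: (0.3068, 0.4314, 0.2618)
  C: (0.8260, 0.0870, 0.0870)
A > B > C

Key insight: Entropy is maximized by uniform distributions and minimized by concentrated distributions.

- Uniform distributions have maximum entropy log₂(3) = 1.5850 bits
- The more "peaked" or concentrated a distribution, the lower its entropy

Entropies:
  H(A) = 1.5850 bits
  H(B) = 1.5524 bits
  H(C) = 0.8408 bits

Ranking: A > B > C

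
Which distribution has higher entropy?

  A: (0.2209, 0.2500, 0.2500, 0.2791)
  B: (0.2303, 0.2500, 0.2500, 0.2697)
B

Both distributions are close to uniform, making this a harder comparison.

H(A) = 1.9951 bits
H(B) = 1.9978 bits

The distribution closer to uniform has higher entropy.
Answer: B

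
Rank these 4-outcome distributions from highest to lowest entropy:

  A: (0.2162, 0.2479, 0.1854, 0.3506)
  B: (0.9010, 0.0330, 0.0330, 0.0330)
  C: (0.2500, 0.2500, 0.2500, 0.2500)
C > A > B

Key insight: Entropy is maximized by uniform distributions and minimized by concentrated distributions.

- Uniform distributions have maximum entropy log₂(4) = 2.0000 bits
- The more "peaked" or concentrated a distribution, the lower its entropy

Entropies:
  H(A) = 1.9574 bits
  H(B) = 0.6227 bits
  H(C) = 2.0000 bits

Ranking: C > A > B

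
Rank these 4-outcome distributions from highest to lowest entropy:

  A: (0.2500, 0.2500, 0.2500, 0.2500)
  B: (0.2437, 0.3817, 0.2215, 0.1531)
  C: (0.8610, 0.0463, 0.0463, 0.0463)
A > B > C

Key insight: Entropy is maximized by uniform distributions and minimized by concentrated distributions.

- Uniform distributions have maximum entropy log₂(4) = 2.0000 bits
- The more "peaked" or concentrated a distribution, the lower its entropy

Entropies:
  H(A) = 2.0000 bits
  H(B) = 1.9229 bits
  H(C) = 0.8019 bits

Ranking: A > B > C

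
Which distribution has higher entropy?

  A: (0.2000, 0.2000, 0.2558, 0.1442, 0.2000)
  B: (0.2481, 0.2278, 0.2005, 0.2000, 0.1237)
A

Both distributions are close to uniform, making this a harder comparison.

H(A) = 2.2992 bits
H(B) = 2.2872 bits

The distribution closer to uniform has higher entropy.
Answer: A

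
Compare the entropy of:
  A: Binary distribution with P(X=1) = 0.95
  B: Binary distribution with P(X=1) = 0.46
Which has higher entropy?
B

For binary distributions, entropy is maximized at p=0.5 and decreases as p moves toward 0 or 1.

H(A) = H(0.95) = 0.2864 bits
H(B) = H(0.46) = 0.9954 bits

Distribution B (p=0.46) is closer to uniform (p=0.5), so it has higher entropy.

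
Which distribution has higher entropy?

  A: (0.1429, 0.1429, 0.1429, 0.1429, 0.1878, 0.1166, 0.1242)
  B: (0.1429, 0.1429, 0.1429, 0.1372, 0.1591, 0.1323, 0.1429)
B

Both distributions are close to uniform, making this a harder comparison.

H(A) = 2.7925 bits
H(B) = 2.8053 bits

The distribution closer to uniform has higher entropy.
Answer: B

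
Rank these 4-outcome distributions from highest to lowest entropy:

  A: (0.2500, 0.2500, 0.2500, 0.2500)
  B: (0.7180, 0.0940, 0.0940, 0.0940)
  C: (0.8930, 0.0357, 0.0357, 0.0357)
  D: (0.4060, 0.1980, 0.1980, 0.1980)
A > D > B > C

Key insight: Entropy is maximized by uniform distributions and minimized by concentrated distributions.

Entropies:
  H(A) = 2.0000 bits
  H(B) = 1.3051 bits
  H(C) = 0.6604 bits
  H(D) = 1.9158 bits

Ranking: A > D > B > C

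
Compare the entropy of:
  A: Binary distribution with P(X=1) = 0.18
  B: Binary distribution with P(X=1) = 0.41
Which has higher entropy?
B

For binary distributions, entropy is maximized at p=0.5 and decreases as p moves toward 0 or 1.

H(A) = H(0.18) = 0.6801 bits
H(B) = H(0.41) = 0.9765 bits

Distribution B (p=0.41) is closer to uniform (p=0.5), so it has higher entropy.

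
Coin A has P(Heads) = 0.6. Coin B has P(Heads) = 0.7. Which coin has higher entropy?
A

For binary distributions, entropy is maximized at p=0.5 and decreases as p moves toward 0 or 1.

H(A) = H(0.6) = 0.9710 bits
H(B) = H(0.7) = 0.8813 bits

Distribution A (p=0.6) is closer to uniform (p=0.5), so it has higher entropy.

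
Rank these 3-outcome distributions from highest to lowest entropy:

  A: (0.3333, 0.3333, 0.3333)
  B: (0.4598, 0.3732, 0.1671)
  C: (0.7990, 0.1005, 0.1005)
A > B > C

Key insight: Entropy is maximized by uniform distributions and minimized by concentrated distributions.

- Uniform distributions have maximum entropy log₂(3) = 1.5850 bits
- The more "peaked" or concentrated a distribution, the lower its entropy

Entropies:
  H(A) = 1.5850 bits
  H(B) = 1.4774 bits
  H(C) = 0.9249 bits

Ranking: A > B > C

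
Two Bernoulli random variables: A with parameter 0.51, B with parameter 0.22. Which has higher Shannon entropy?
A

For binary distributions, entropy is maximized at p=0.5 and decreases as p moves toward 0 or 1.

H(A) = H(0.51) = 0.9997 bits
H(B) = H(0.22) = 0.7602 bits

Distribution A (p=0.51) is closer to uniform (p=0.5), so it has higher entropy.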